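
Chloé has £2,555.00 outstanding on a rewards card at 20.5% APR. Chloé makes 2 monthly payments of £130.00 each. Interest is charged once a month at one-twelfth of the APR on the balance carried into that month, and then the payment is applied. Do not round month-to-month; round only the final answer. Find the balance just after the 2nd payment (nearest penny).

Monthly rate r = 20.5%/12 = 1.70833% = 0.0170833.
Each month: B ← B·(1+r) − £130.00.
Month 1: interest £43.65; balance after payment £2,468.65.
Month 2: interest £42.17; balance after payment £2,380.82.

£2,380.82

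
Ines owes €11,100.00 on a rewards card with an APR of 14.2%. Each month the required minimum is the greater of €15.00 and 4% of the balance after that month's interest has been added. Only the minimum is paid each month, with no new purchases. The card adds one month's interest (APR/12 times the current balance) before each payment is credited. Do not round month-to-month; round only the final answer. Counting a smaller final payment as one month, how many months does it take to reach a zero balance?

147 months

Monthly rate r = 14.2%/12 = 1.18333% = 0.0118333.
While 4% of the post-interest balance exceeds €15.00, each month B ← (B·(1+r))·(1 − 0.04), i.e. B shrinks by the factor (1+r)·0.96 = 0.97136.
This holds for months 1–117. Entering month 118 the balance is €370.52; 4% of the post-interest balance is now below €15.00, so the flat €15.00 minimum applies from here.
From month 118 a fixed €15.00 at rate r clears €370.52 in 30 more payments. Total: 117 + 30 = 147 months.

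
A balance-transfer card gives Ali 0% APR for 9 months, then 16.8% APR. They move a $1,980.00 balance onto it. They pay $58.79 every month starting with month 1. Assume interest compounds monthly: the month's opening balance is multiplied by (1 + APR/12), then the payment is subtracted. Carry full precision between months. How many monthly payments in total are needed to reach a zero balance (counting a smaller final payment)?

40 months

Promo months 1–9 at r₀ = 0%/12 = 0; months 10+ at r₁ = 16.8%/12 = 0.014.
After month 9 (no interest yet): B = $1,980.00 − 9·$58.79 = $1,450.89.
Then at r₁ with $58.79/mo: n₂ = −ln(1 − r₁·B/P)/ln(1+r₁) ≈ 30.49 → 31 more payments.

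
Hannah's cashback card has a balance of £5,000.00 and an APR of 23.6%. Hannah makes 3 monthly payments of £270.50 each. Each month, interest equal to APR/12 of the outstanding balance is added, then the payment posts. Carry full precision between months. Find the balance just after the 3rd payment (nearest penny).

Monthly rate r = 23.6%/12 = 1.96667% = 0.0196667.
Each month: B ← B·(1+r) − £270.50.
Month 1: interest £98.33; balance after payment £4,827.83.
Month 2: interest £94.95; balance after payment £4,652.28.
Month 3: interest £91.49; balance after payment £4,473.28.

£4,473.28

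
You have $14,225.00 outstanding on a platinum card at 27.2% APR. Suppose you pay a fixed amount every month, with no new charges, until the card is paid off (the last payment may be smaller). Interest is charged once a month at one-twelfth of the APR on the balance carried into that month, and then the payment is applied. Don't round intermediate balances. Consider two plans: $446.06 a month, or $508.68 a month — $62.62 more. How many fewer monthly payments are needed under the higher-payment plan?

Monthly rate r = 27.2%/12 = 2.26667% = 0.0226667.
At $446.06/mo: n = ⌈−ln(1 − rB₀/P)/ln(1+r)⌉ = 58 payments (last $112.63); total interest = total paid − $14,225.00 = $11,313.05.
At $508.68/mo: 45 payments (last $421.78); total interest $8,578.70.
Payments saved = 58 − 45 = 13.

13 fewer payments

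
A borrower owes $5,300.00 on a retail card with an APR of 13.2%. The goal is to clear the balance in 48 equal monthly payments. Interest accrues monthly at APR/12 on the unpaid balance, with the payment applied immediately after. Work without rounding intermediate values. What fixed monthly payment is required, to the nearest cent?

$142.71

Monthly rate r = 13.2%/12 = 1.1% = 0.011.
Level-payment amortization: P = B₀·r / (1 − (1+r)^(−n)) = 5300.00·0.011 / (1 − 1.011^(−48)).
Denominator 1 − (1+r)^(−48) = 0.408513916.
P = 58.3 / 0.408513916 ≈ 142.71.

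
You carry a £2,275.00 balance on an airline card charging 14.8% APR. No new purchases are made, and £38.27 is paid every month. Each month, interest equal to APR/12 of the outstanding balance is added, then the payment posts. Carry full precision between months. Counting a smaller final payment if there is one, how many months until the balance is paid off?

108 months

Monthly rate r = 14.8%/12 = 1.23333% = 0.0123333.
Recurrence: B ← B·(1+r) − £38.27.
Month 1: interest £28.06; balance after payment £2,264.79.
Month 2: interest £27.93; balance after payment £2,254.45.
Closed form: n = −ln(1 − rB₀/P)/ln(1+r) = −ln(0.26683)/ln(1.01233) ≈ 107.778, so the balance reaches zero during payment 108.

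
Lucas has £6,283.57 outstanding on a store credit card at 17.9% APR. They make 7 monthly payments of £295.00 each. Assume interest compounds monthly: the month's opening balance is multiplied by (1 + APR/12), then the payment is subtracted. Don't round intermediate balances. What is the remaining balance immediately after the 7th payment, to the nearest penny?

Monthly rate r = 17.9%/12 = 1.49167% = 0.0149167.
Each month: B ← B·(1+r) − £295.00.
Month 1: interest £93.73; balance after payment £6,082.30.
Month 2: interest £90.73; balance after payment £5,878.03.
Month 3: interest £87.68; balance after payment £5,670.71.
Month 4: interest £84.59; balance after payment £5,460.30.
Month 5: interest £81.45; balance after payment £5,246.75.
Month 6: interest £78.26; balance after payment £5,030.01.
Month 7: interest £75.03; balance after payment £4,810.04.

£4,810.04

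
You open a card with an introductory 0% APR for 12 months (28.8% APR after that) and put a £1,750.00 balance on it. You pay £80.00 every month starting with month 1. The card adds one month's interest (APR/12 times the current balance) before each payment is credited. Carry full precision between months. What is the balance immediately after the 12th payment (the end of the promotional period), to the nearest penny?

Promo months 1–12 at r₀ = 0%/12 = 0; months 13+ at r₁ = 28.8%/12 = 0.024.
After month 12 (no interest yet): B = £1,750.00 − 12·£80.00 = £790.00.

£790.00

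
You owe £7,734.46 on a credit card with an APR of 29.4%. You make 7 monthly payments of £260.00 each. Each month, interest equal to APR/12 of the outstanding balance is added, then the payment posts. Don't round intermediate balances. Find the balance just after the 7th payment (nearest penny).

Monthly rate r = 29.4%/12 = 2.45% = 0.0245.
Each month: B ← B·(1+r) − £260.00.
Month 1: interest £189.49; balance after payment £7,663.95.
Month 2: interest £187.77; balance after payment £7,591.72.
Month 3: interest £186.00; balance after payment £7,517.72.
Month 4: interest £184.18; balance after payment £7,441.90.
Month 5: interest £182.33; balance after payment £7,364.23.
Month 6: interest £180.42; balance after payment £7,284.65.
Month 7: interest £178.47; balance after payment £7,203.13.

£7,203.13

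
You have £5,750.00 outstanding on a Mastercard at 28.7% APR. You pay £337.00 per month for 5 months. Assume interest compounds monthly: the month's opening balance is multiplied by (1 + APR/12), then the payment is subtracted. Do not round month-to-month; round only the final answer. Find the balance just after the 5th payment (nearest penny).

£4,703.74

Monthly rate r = 28.7%/12 = 2.39167% = 0.0239167.
Each month: B ← B·(1+r) − £337.00.
Month 1: interest £137.52; balance after payment £5,550.52.
Month 2: interest £132.75; balance after payment £5,346.27.
Month 3: interest £127.86; balance after payment £5,137.14.
Month 4: interest £122.86; balance after payment £4,923.00.
Month 5: interest £117.74; balance after payment £4,703.74.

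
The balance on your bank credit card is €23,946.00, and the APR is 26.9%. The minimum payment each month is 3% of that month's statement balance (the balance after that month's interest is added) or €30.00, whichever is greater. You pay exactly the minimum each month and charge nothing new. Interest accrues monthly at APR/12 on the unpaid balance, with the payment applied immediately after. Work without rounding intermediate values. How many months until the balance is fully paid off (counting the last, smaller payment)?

Monthly rate r = 26.9%/12 = 2.24167% = 0.0224167.
While 3% of the post-interest balance exceeds €30.00, each month B ← (B·(1+r))·(1 − 0.03), i.e. B shrinks by the factor (1+r)·0.97 = 0.99174.
This holds for months 1–386. Entering month 387 the balance is €976.11; 3% of the post-interest balance is now below €30.00, so the flat €30.00 minimum applies from here.
From month 387 a fixed €30.00 at rate r clears €976.11 in 59 more payments. Total: 386 + 59 = 445 months.

445 months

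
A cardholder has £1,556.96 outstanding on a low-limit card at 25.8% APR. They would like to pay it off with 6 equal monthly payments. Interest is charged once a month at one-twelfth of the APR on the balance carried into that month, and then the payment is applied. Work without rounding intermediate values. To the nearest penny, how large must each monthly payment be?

£279.37

Monthly rate r = 25.8%/12 = 2.15% = 0.0215.
Level-payment amortization: P = B₀·r / (1 − (1+r)^(−n)) = 1556.96·0.0215 / (1 − 1.0215^(−6)).
Denominator 1 − (1+r)^(−6) = 0.11982349.
P = 33.4746 / 0.11982349 ≈ 279.37.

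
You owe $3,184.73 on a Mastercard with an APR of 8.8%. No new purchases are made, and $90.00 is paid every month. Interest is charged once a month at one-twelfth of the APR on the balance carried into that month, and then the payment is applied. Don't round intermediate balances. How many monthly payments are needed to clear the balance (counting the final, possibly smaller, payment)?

Monthly rate r = 8.8%/12 = 0.733333% = 0.00733333.
Recurrence: B ← B·(1+r) − $90.00.
Month 1: interest $23.35; balance after payment $3,118.08.
Month 2: interest $22.87; balance after payment $3,050.95.
Closed form: n = −ln(1 − rB₀/P)/ln(1+r) = −ln(0.7405)/ln(1.00733) ≈ 41.117, so the balance reaches zero during payment 42.

42 payments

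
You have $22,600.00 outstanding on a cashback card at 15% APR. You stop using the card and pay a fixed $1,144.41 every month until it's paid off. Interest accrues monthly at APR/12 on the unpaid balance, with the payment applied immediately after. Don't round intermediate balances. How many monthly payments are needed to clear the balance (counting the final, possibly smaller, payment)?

Monthly rate r = 15%/12 = 1.25% = 0.0125.
Recurrence: B ← B·(1+r) − $1,144.41.
Month 1: interest $282.50; balance after payment $21,738.09.
Month 2: interest $271.73; balance after payment $20,865.41.
Closed form: n = −ln(1 − rB₀/P)/ln(1+r) = −ln(0.75315)/ln(1.0125) ≈ 22.821, so the balance reaches zero during payment 23.

23 months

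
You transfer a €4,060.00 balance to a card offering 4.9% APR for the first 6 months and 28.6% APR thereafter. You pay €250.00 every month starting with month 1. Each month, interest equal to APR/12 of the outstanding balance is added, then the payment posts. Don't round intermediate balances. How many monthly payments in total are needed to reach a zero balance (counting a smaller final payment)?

19 payments

Promo months 1–6 at r₀ = 4.9%/12 = 0.00408333; months 7+ at r₁ = 28.6%/12 = 0.0238333.
After month 6: iterate B ← B·(1+r₀) − €250.00 for 6 months → €2,645.09.
Then at r₁ with €250.00/mo: n₂ = −ln(1 − r₁·B/P)/ln(1+r₁) ≈ 12.34 → 13 more payments.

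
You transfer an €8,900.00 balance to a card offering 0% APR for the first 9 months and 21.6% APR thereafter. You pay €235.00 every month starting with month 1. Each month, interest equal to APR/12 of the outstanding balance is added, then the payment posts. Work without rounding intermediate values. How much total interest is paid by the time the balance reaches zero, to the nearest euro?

€2,875

Promo months 1–9 at r₀ = 0%/12 = 0; months 10+ at r₁ = 21.6%/12 = 0.018.
After month 9 (no interest yet): B = €8,900.00 − 9·€235.00 = €6,785.00.
Then at r₁ with €235.00/mo: n₂ = −ln(1 − r₁·B/P)/ln(1+r₁) ≈ 41.11 → 42 more payments.
Total paid = 50·€235.00 + €25.39 = €11,775.39; interest = €11,775.39 − €8,900.00 = €2,875.39.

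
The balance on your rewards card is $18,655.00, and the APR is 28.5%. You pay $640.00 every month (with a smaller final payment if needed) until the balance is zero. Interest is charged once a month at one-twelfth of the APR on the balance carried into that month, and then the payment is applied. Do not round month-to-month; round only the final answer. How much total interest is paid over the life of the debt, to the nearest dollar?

Monthly rate r = 28.5%/12 = 2.375% = 0.02375.
Payoff takes n = ⌈−ln(1 − rB₀/P)/ln(1+r)⌉ = ⌈50.210⌉ = 51 payments; the last is $135.73.
Total paid = 50·$640.00 + $135.73 = $32,135.73.
Total interest = total paid − principal = $32,135.73 − $18,655.00 = $13,480.73.

$13,481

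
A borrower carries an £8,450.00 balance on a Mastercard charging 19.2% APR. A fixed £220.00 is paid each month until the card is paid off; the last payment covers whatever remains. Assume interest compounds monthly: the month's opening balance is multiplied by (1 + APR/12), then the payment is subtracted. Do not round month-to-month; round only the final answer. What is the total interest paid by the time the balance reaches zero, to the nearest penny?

£4,763.00

Monthly rate r = 19.2%/12 = 1.6% = 0.016.
Payoff takes n = ⌈−ln(1 − rB₀/P)/ln(1+r)⌉ = ⌈60.059⌉ = 61 payments; the last is £13.00.
Total paid = 60·£220.00 + £13.00 = £13,213.00.
Total interest = total paid − principal = £13,213.00 − £8,450.00 = £4,763.00.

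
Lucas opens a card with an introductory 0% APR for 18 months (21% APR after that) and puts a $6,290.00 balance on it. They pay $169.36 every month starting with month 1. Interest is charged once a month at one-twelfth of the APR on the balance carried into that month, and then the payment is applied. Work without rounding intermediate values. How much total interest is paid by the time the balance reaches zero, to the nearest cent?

Promo months 1–18 at r₀ = 0%/12 = 0; months 19+ at r₁ = 21%/12 = 0.0175.
After month 18 (no interest yet): B = $6,290.00 − 18·$169.36 = $3,241.52.
Then at r₁ with $169.36/mo: n₂ = −ln(1 − r₁·B/P)/ln(1+r₁) ≈ 23.51 → 24 more payments.
Total paid = 41·$169.36 + $86.95 = $7,030.71; interest = $7,030.71 − $6,290.00 = $740.71.

$740.71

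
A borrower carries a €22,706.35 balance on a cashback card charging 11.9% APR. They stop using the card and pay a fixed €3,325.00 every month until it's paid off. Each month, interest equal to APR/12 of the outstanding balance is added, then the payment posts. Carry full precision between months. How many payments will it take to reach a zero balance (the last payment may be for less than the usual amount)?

8 payments

Monthly rate r = 11.9%/12 = 0.991667% = 0.00991667.
Recurrence: B ← B·(1+r) − €3,325.00.
Month 1: interest €225.17; balance after payment €19,606.52.
Month 2: interest €194.43; balance after payment €16,475.95.
Closed form: n = −ln(1 − rB₀/P)/ln(1+r) = −ln(0.93228)/ln(1.00992) ≈ 7.106, so the balance reaches zero during payment 8.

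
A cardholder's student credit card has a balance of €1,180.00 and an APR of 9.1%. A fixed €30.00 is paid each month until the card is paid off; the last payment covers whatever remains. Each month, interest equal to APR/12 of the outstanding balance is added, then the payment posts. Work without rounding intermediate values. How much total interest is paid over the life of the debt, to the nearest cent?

Monthly rate r = 9.1%/12 = 0.758333% = 0.00758333.
Payoff takes n = ⌈−ln(1 − rB₀/P)/ln(1+r)⌉ = ⌈46.887⌉ = 47 payments; the last is €26.62.
Total paid = 46·€30.00 + €26.62 = €1,406.62.
Total interest = total paid − principal = €1,406.62 − €1,180.00 = €226.62.

€226.62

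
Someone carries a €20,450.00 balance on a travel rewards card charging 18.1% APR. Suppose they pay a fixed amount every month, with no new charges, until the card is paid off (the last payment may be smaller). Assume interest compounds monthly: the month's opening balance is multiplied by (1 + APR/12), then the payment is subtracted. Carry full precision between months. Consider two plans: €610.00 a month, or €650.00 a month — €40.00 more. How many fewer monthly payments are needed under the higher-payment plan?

5 fewer payments

Monthly rate r = 18.1%/12 = 1.50833% = 0.0150833.
At €610.00/mo: n = ⌈−ln(1 − rB₀/P)/ln(1+r)⌉ = 48 payments (last €37.48); total interest = total paid − €20,450.00 = €8,257.48.
At €650.00/mo: 43 payments (last €639.22); total interest €7,489.22.
Payments saved = 48 − 43 = 5.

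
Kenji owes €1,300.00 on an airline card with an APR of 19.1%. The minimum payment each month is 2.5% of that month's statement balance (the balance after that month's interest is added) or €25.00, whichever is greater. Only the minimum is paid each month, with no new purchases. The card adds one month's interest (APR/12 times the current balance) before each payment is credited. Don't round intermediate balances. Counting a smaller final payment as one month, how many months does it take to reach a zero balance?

92 months

Monthly rate r = 19.1%/12 = 1.59167% = 0.0159167.
While 2.5% of the post-interest balance exceeds €25.00, each month B ← (B·(1+r))·(1 − 0.025), i.e. B shrinks by the factor (1+r)·0.975 = 0.99052.
This holds for months 1–30. Entering month 31 the balance is €976.84; 2.5% of the post-interest balance is now below €25.00, so the flat €25.00 minimum applies from here.
From month 31 a fixed €25.00 at rate r clears €976.84 in 62 more payments. Total: 30 + 62 = 92 months.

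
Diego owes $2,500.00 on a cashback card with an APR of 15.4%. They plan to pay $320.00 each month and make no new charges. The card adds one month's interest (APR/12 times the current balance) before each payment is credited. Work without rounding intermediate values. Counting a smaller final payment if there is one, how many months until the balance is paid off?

9 months

Monthly rate r = 15.4%/12 = 1.28333% = 0.0128333.
Recurrence: B ← B·(1+r) − $320.00.
Month 1: interest $32.08; balance after payment $2,212.08.
Month 2: interest $28.39; balance after payment $1,920.47.
Closed form: n = −ln(1 − rB₀/P)/ln(1+r) = −ln(0.89974)/ln(1.01283) ≈ 8.285, so the balance reaches zero during payment 9.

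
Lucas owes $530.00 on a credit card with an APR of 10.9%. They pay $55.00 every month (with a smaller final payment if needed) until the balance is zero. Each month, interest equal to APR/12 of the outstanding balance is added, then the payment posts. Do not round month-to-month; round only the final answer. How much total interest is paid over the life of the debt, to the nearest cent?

$27.19

Monthly rate r = 10.9%/12 = 0.908333% = 0.00908333.
Payoff takes n = ⌈−ln(1 − rB₀/P)/ln(1+r)⌉ = ⌈10.130⌉ = 11 payments; the last is $7.19.
Total paid = 10·$55.00 + $7.19 = $557.19.
Total interest = total paid − principal = $557.19 − $530.00 = $27.19.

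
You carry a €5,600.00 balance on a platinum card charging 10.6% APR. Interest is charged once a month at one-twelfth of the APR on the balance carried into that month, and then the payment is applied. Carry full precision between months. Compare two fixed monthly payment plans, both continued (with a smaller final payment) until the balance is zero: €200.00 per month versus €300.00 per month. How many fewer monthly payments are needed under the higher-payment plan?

12 fewer payments

Monthly rate r = 10.6%/12 = 0.883333% = 0.00883333.
At €200.00/mo: n = ⌈−ln(1 − rB₀/P)/ln(1+r)⌉ = 33 payments (last €61.76); total interest = total paid − €5,600.00 = €861.76.
At €300.00/mo: 21 payments (last €147.00); total interest €547.00.
Payments saved = 33 − 21 = 12.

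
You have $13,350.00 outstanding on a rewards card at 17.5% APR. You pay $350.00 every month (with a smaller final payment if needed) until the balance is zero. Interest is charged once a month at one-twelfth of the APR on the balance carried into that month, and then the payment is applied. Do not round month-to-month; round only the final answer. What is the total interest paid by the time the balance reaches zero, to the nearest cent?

Monthly rate r = 17.5%/12 = 1.45833% = 0.0145833.
Payoff takes n = ⌈−ln(1 − rB₀/P)/ln(1+r)⌉ = ⌈56.119⌉ = 57 payments; the last is $41.96.
Total paid = 56·$350.00 + $41.96 = $19,641.96.
Total interest = total paid − principal = $19,641.96 − $13,350.00 = $6,291.96.

$6,291.96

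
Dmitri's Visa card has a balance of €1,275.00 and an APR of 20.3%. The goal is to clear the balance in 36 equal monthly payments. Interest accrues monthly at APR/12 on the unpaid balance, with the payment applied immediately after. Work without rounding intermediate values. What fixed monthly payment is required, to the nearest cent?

Monthly rate r = 20.3%/12 = 1.69167% = 0.0169167.
Level-payment amortization: P = B₀·r / (1 − (1+r)^(−n)) = 1275.00·0.0169167 / (1 − 1.01692^(−36)).
Denominator 1 − (1+r)^(−36) = 0.453327973.
P = 21.5688 / 0.453327973 ≈ 47.58.

€47.58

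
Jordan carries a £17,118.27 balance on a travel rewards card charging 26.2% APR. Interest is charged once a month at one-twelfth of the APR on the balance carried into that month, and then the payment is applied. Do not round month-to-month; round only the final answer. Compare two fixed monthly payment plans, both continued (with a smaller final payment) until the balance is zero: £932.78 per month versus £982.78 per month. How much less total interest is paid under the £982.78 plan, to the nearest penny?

£337.49

Monthly rate r = 26.2%/12 = 2.18333% = 0.0218333.
At £932.78/mo: n = ⌈−ln(1 − rB₀/P)/ln(1+r)⌉ = 24 payments (last £658.59); total interest = total paid − £17,118.27 = £4,994.26.
At £982.78/mo: 23 payments (last £153.88); total interest £4,656.77.
Interest saved = £4,994.26 − £4,656.77 = £337.49.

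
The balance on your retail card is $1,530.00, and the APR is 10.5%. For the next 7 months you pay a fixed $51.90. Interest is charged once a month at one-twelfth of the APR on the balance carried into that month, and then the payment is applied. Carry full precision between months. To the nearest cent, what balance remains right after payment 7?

Monthly rate r = 10.5%/12 = 0.875% = 0.00875.
Each month: B ← B·(1+r) − $51.90.
Month 1: interest $13.39; balance after payment $1,491.49.
Month 2: interest $13.05; balance after payment $1,452.64.
Month 3: interest $12.71; balance after payment $1,413.45.
Month 4: interest $12.37; balance after payment $1,373.92.
Month 5: interest $12.02; balance after payment $1,334.04.
Month 6: interest $11.67; balance after payment $1,293.81.
Month 7: interest $11.32; balance after payment $1,253.23.

$1,253.23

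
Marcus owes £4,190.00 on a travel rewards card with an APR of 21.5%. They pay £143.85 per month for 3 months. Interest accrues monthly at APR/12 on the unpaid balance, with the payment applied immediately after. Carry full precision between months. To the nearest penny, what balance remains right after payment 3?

£3,979.94

Monthly rate r = 21.5%/12 = 1.79167% = 0.0179167.
Each month: B ← B·(1+r) − £143.85.
Month 1: interest £75.07; balance after payment £4,121.22.
Month 2: interest £73.84; balance after payment £4,051.21.
Month 3: interest £72.58; balance after payment £3,979.94.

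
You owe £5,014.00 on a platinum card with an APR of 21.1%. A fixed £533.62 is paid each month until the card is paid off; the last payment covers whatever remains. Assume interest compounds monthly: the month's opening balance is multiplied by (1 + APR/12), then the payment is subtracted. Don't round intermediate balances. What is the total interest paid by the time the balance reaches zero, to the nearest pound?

Monthly rate r = 21.1%/12 = 1.75833% = 0.0175833.
Payoff takes n = ⌈−ln(1 − rB₀/P)/ln(1+r)⌉ = ⌈10.360⌉ = 11 payments; the last is £193.25.
Total paid = 10·£533.62 + £193.25 = £5,529.45.
Total interest = total paid − principal = £5,529.45 − £5,014.00 = £515.45.

£515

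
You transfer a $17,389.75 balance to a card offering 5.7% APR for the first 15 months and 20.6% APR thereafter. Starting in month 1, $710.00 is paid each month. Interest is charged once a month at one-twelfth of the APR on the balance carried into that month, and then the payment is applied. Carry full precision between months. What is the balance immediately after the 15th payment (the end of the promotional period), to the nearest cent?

$7,659.32

Promo months 1–15 at r₀ = 5.7%/12 = 0.00475; months 16+ at r₁ = 20.6%/12 = 0.0171667.
After month 15: iterate B ← B·(1+r₀) − $710.00 for 15 months → $7,659.32.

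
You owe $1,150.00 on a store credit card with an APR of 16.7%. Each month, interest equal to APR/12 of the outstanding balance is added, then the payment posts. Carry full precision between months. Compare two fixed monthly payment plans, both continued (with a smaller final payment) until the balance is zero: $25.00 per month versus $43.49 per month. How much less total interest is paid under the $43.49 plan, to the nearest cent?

Monthly rate r = 16.7%/12 = 1.39167% = 0.0139167.
At $25.00/mo: n = ⌈−ln(1 − rB₀/P)/ln(1+r)⌉ = 74 payments (last $23.89); total interest = total paid − $1,150.00 = $698.89.
At $43.49/mo: 34 payments (last $8.79); total interest $293.96.
Interest saved = $698.89 − $293.96 = $404.93.

$404.93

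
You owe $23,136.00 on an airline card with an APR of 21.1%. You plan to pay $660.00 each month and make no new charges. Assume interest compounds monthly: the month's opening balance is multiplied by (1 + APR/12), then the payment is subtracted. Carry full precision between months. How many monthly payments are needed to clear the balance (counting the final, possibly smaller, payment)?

55 months

Monthly rate r = 21.1%/12 = 1.75833% = 0.0175833.
Recurrence: B ← B·(1+r) − $660.00.
Month 1: interest $406.81; balance after payment $22,882.81.
Month 2: interest $402.36; balance after payment $22,625.16.
Closed form: n = −ln(1 − rB₀/P)/ln(1+r) = −ln(0.38362)/ln(1.01758) ≈ 54.966, so the balance reaches zero during payment 55.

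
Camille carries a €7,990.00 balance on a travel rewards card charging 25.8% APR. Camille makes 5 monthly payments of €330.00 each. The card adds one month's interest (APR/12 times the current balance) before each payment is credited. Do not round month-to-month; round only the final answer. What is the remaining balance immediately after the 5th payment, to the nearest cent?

€7,164.17

Monthly rate r = 25.8%/12 = 2.15% = 0.0215.
Each month: B ← B·(1+r) − €330.00.
Month 1: interest €171.79; balance after payment €7,831.78.
Month 2: interest €168.38; balance after payment €7,670.17.
Month 3: interest €164.91; balance after payment €7,505.08.
Month 4: interest €161.36; balance after payment €7,336.44.
Month 5: interest €157.73; balance after payment €7,164.17.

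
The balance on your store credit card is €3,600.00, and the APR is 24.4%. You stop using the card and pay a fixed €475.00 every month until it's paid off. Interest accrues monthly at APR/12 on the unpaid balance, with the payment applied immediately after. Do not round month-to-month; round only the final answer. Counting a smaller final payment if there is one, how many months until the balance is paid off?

Monthly rate r = 24.4%/12 = 2.03333% = 0.0203333.
Recurrence: B ← B·(1+r) − €475.00.
Month 1: interest €73.20; balance after payment €3,198.20.
Month 2: interest €65.03; balance after payment €2,788.23.
Closed form: n = −ln(1 − rB₀/P)/ln(1+r) = −ln(0.84589)/ln(1.02033) ≈ 8.314, so the balance reaches zero during payment 9.

9 months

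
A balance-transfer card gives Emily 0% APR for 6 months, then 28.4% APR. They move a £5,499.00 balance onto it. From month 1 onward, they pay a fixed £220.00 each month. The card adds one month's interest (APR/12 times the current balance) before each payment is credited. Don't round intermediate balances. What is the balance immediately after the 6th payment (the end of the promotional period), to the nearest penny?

Promo months 1–6 at r₀ = 0%/12 = 0; months 7+ at r₁ = 28.4%/12 = 0.0236667.
After month 6 (no interest yet): B = £5,499.00 − 6·£220.00 = £4,179.00.

£4,179.00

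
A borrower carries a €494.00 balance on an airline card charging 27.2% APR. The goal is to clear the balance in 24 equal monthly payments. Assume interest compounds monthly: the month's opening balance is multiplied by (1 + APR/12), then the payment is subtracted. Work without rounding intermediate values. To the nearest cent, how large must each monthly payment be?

€26.91

Monthly rate r = 27.2%/12 = 2.26667% = 0.0226667.
Level-payment amortization: P = B₀·r / (1 − (1+r)^(−n)) = 494.00·0.0226667 / (1 − 1.02267^(−24)).
Denominator 1 − (1+r)^(−24) = 0.416042035.
P = 11.1973 / 0.416042035 ≈ 26.91.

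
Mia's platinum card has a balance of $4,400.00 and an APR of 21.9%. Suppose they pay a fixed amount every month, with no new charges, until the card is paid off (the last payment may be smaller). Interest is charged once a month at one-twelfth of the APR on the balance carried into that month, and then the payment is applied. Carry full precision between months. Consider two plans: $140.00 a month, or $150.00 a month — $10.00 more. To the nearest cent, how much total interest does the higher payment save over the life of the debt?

$240.80

Monthly rate r = 21.9%/12 = 1.825% = 0.01825.
At $140.00/mo: n = ⌈−ln(1 − rB₀/P)/ln(1+r)⌉ = 48 payments (last $17.89); total interest = total paid − $4,400.00 = $2,197.89.
At $150.00/mo: 43 payments (last $57.09); total interest $1,957.09.
Interest saved = $2,197.89 − $1,957.09 = $240.80.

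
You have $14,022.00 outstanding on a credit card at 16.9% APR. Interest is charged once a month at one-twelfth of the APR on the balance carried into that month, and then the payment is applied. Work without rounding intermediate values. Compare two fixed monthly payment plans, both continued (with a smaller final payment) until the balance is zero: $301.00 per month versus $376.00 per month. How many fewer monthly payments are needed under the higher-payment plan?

Monthly rate r = 16.9%/12 = 1.40833% = 0.0140833.
At $301.00/mo: n = ⌈−ln(1 − rB₀/P)/ln(1+r)⌉ = 77 payments (last $96.13); total interest = total paid − $14,022.00 = $8,950.13.
At $376.00/mo: 54 payments (last $98.89); total interest $6,004.89.
Payments saved = 77 − 54 = 23.

23 fewer payments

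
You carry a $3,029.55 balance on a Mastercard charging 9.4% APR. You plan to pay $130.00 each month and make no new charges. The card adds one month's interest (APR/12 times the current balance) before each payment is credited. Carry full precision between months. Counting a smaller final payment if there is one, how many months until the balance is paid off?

26 months

Monthly rate r = 9.4%/12 = 0.783333% = 0.00783333.
Recurrence: B ← B·(1+r) − $130.00.
Month 1: interest $23.73; balance after payment $2,923.28.
Month 2: interest $22.90; balance after payment $2,816.18.
Closed form: n = −ln(1 − rB₀/P)/ln(1+r) = −ln(0.81745)/ln(1.00783) ≈ 25.832, so the balance reaches zero during payment 26.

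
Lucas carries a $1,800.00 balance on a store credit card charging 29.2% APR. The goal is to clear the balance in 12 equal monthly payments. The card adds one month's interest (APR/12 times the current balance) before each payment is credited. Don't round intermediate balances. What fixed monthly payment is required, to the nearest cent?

Monthly rate r = 29.2%/12 = 2.43333% = 0.0243333.
Level-payment amortization: P = B₀·r / (1 − (1+r)^(−n)) = 1800.00·0.0243333 / (1 − 1.02433^(−12)).
Denominator 1 − (1+r)^(−12) = 0.250616143.
P = 43.8 / 0.250616143 ≈ 174.77.

$174.77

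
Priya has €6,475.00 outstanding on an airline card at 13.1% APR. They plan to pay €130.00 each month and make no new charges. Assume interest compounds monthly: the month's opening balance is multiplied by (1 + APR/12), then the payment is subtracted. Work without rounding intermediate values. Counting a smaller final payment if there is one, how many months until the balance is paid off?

Monthly rate r = 13.1%/12 = 1.09167% = 0.0109167.
Recurrence: B ← B·(1+r) − €130.00.
Month 1: interest €70.69; balance after payment €6,415.69.
Month 2: interest €70.04; balance after payment €6,355.72.
Closed form: n = −ln(1 − rB₀/P)/ln(1+r) = −ln(0.45627)/ln(1.01092) ≈ 72.271, so the balance reaches zero during payment 73.

73 months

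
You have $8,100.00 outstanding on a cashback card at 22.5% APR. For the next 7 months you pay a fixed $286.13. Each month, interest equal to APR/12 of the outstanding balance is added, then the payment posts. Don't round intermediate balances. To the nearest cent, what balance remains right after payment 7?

Monthly rate r = 22.5%/12 = 1.875% = 0.01875.
Each month: B ← B·(1+r) − $286.13.
Month 1: interest $151.88; balance after payment $7,965.74.
Month 2: interest $149.36; balance after payment $7,828.97.
Month 3: interest $146.79; balance after payment $7,689.64.
Month 4: interest $144.18; balance after payment $7,547.69.
Month 5: interest $141.52; balance after payment $7,403.08.
Month 6: interest $138.81; balance after payment $7,255.75.
Month 7: interest $136.05; balance after payment $7,105.67.

$7,105.67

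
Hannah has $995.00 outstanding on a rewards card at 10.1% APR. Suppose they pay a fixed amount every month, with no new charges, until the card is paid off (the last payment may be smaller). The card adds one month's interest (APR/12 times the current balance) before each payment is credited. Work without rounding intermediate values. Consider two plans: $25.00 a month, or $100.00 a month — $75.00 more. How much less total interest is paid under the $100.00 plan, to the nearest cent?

Monthly rate r = 10.1%/12 = 0.841667% = 0.00841667.
At $25.00/mo: n = ⌈−ln(1 − rB₀/P)/ln(1+r)⌉ = 49 payments (last $16.83); total interest = total paid − $995.00 = $221.83.
At $100.00/mo: 11 payments (last $43.62); total interest $48.62.
Interest saved = $221.83 − $48.62 = $173.21.

$173.21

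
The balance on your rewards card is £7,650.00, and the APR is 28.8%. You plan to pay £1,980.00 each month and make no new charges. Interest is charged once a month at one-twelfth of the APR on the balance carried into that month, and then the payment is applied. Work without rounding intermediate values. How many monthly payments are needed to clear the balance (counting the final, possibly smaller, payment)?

5 payments

Monthly rate r = 28.8%/12 = 2.4% = 0.024.
Recurrence: B ← B·(1+r) − £1,980.00.
Month 1: interest £183.60; balance after payment £5,853.60.
Month 2: interest £140.49; balance after payment £4,014.09.
Month 3: interest £96.34; balance after payment £2,130.42.
Month 4: interest £51.13; balance after payment £201.55.
Month 5: interest £4.84; balance after payment £0.00.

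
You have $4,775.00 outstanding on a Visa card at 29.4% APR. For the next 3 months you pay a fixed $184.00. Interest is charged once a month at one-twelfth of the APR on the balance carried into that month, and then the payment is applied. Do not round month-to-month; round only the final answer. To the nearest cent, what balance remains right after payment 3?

Monthly rate r = 29.4%/12 = 2.45% = 0.0245.
Each month: B ← B·(1+r) − $184.00.
Month 1: interest $116.99; balance after payment $4,707.99.
Month 2: interest $115.35; balance after payment $4,639.33.
Month 3: interest $113.66; balance after payment $4,569.00.

$4,569.00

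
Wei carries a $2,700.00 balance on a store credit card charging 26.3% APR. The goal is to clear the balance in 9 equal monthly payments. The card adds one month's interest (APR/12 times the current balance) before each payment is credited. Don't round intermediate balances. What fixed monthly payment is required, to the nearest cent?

Monthly rate r = 26.3%/12 = 2.19167% = 0.0219167.
Level-payment amortization: P = B₀·r / (1 − (1+r)^(−n)) = 2700.00·0.0219167 / (1 − 1.02192^(−9)).
Denominator 1 − (1+r)^(−9) = 0.177263698.
P = 59.175 / 0.177263698 ≈ 333.82.

$333.82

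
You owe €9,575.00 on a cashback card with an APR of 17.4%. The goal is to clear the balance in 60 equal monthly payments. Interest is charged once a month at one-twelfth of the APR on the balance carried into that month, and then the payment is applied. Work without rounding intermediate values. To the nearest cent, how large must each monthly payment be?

€240.03

Monthly rate r = 17.4%/12 = 1.45% = 0.0145.
Level-payment amortization: P = B₀·r / (1 − (1+r)^(−n)) = 9575.00·0.0145 / (1 − 1.0145^(−60)).
Denominator 1 − (1+r)^(−60) = 0.578422991.
P = 138.837 / 0.578422991 ≈ 240.03.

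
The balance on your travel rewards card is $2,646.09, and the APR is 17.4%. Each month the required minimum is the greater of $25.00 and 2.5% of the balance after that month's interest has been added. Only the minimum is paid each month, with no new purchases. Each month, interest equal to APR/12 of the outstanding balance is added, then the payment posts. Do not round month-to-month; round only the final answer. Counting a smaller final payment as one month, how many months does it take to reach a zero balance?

150 months

Monthly rate r = 17.4%/12 = 1.45% = 0.0145.
While 2.5% of the post-interest balance exceeds $25.00, each month B ← (B·(1+r))·(1 − 0.025), i.e. B shrinks by the factor (1+r)·0.975 = 0.98914.
This holds for months 1–91. Entering month 92 the balance is $979.40; 2.5% of the post-interest balance is now below $25.00, so the flat $25.00 minimum applies from here.
From month 92 a fixed $25.00 at rate r clears $979.40 in 59 more payments. Total: 91 + 59 = 150 months.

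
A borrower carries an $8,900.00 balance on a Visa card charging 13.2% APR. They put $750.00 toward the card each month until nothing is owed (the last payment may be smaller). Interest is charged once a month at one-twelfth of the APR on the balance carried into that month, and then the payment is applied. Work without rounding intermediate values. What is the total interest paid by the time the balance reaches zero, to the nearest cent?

$690.00

Monthly rate r = 13.2%/12 = 1.1% = 0.011.
Payoff takes n = ⌈−ln(1 − rB₀/P)/ln(1+r)⌉ = ⌈12.786⌉ = 13 payments; the last is $590.00.
Total paid = 12·$750.00 + $590.00 = $9,590.00.
Total interest = total paid − principal = $9,590.00 − $8,900.00 = $690.00.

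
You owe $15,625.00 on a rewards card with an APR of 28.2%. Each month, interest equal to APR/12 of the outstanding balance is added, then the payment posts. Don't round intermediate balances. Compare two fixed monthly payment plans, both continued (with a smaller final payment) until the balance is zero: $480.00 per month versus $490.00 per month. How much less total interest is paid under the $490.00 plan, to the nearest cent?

$733.13

Monthly rate r = 28.2%/12 = 2.35% = 0.0235.
At $480.00/mo: n = ⌈−ln(1 − rB₀/P)/ln(1+r)⌉ = 63 payments (last $164.82); total interest = total paid − $15,625.00 = $14,299.82.
At $490.00/mo: 60 payments (last $281.69); total interest $13,566.69.
Interest saved = $14,299.82 − $13,566.69 = $733.13.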